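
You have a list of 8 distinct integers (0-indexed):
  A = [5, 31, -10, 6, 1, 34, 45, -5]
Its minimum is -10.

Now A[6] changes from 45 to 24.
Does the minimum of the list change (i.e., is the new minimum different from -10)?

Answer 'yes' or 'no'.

Answer: no

Derivation:
Old min = -10
Change: A[6] 45 -> 24
Changed element was NOT the min; min changes only if 24 < -10.
New min = -10; changed? no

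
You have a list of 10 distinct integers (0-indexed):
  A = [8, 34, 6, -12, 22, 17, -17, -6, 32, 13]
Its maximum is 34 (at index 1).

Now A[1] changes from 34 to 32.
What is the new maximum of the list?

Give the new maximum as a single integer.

Answer: 32

Derivation:
Old max = 34 (at index 1)
Change: A[1] 34 -> 32
Changed element WAS the max -> may need rescan.
  Max of remaining elements: 32
  New max = max(32, 32) = 32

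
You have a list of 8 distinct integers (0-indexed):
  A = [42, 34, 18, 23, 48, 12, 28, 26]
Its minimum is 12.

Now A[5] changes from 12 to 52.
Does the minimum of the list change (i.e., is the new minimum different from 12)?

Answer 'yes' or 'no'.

Old min = 12
Change: A[5] 12 -> 52
Changed element was the min; new min must be rechecked.
New min = 18; changed? yes

Answer: yes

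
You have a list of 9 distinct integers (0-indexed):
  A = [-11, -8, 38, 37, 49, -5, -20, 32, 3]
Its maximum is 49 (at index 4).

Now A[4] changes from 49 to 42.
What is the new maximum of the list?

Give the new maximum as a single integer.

Old max = 49 (at index 4)
Change: A[4] 49 -> 42
Changed element WAS the max -> may need rescan.
  Max of remaining elements: 38
  New max = max(42, 38) = 42

Answer: 42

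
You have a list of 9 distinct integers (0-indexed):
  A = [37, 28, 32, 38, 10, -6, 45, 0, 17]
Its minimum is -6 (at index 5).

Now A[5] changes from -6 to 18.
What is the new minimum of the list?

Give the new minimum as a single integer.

Old min = -6 (at index 5)
Change: A[5] -6 -> 18
Changed element WAS the min. Need to check: is 18 still <= all others?
  Min of remaining elements: 0
  New min = min(18, 0) = 0

Answer: 0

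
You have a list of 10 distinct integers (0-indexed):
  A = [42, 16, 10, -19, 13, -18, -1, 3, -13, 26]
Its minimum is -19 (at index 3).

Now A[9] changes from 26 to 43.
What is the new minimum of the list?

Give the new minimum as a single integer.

Old min = -19 (at index 3)
Change: A[9] 26 -> 43
Changed element was NOT the old min.
  New min = min(old_min, new_val) = min(-19, 43) = -19

Answer: -19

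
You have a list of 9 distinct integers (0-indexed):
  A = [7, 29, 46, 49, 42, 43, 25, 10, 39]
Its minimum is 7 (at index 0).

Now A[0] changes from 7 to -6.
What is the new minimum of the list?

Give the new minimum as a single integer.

Answer: -6

Derivation:
Old min = 7 (at index 0)
Change: A[0] 7 -> -6
Changed element WAS the min. Need to check: is -6 still <= all others?
  Min of remaining elements: 10
  New min = min(-6, 10) = -6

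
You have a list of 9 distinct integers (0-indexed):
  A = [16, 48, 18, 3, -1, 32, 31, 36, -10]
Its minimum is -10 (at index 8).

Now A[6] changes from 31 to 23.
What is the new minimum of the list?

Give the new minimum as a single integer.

Old min = -10 (at index 8)
Change: A[6] 31 -> 23
Changed element was NOT the old min.
  New min = min(old_min, new_val) = min(-10, 23) = -10

Answer: -10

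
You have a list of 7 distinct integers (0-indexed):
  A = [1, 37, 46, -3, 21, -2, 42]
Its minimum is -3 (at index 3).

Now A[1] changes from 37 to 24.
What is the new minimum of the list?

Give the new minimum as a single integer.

Old min = -3 (at index 3)
Change: A[1] 37 -> 24
Changed element was NOT the old min.
  New min = min(old_min, new_val) = min(-3, 24) = -3

Answer: -3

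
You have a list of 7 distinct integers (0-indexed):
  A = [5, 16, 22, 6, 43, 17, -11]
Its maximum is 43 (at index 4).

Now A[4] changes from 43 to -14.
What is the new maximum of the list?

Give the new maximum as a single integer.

Answer: 22

Derivation:
Old max = 43 (at index 4)
Change: A[4] 43 -> -14
Changed element WAS the max -> may need rescan.
  Max of remaining elements: 22
  New max = max(-14, 22) = 22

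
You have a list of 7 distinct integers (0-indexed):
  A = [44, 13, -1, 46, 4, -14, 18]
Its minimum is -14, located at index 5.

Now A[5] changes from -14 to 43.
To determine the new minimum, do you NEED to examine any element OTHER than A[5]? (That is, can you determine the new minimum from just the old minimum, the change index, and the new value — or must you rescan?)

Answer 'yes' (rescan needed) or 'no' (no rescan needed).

Answer: yes

Derivation:
Old min = -14 at index 5
Change at index 5: -14 -> 43
Index 5 WAS the min and new value 43 > old min -14. Must rescan other elements to find the new min.
Needs rescan: yes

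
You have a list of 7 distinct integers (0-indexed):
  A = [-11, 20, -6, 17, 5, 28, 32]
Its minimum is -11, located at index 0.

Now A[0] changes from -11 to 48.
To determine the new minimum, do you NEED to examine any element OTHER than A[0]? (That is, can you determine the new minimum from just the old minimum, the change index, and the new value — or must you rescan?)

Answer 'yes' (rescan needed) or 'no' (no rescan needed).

Old min = -11 at index 0
Change at index 0: -11 -> 48
Index 0 WAS the min and new value 48 > old min -11. Must rescan other elements to find the new min.
Needs rescan: yes

Answer: yes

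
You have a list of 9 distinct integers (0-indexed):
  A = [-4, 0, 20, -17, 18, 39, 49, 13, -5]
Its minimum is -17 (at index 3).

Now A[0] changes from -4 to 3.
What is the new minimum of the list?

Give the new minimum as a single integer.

Old min = -17 (at index 3)
Change: A[0] -4 -> 3
Changed element was NOT the old min.
  New min = min(old_min, new_val) = min(-17, 3) = -17

Answer: -17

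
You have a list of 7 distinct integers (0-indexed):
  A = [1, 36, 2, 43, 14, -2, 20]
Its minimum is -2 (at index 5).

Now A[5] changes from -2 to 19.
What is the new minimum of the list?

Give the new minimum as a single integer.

Answer: 1

Derivation:
Old min = -2 (at index 5)
Change: A[5] -2 -> 19
Changed element WAS the min. Need to check: is 19 still <= all others?
  Min of remaining elements: 1
  New min = min(19, 1) = 1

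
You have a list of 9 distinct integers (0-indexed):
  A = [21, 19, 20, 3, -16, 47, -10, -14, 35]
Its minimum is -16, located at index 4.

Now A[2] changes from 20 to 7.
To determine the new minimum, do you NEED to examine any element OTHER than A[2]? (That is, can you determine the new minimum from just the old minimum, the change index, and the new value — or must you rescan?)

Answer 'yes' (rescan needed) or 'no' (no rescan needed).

Answer: no

Derivation:
Old min = -16 at index 4
Change at index 2: 20 -> 7
Index 2 was NOT the min. New min = min(-16, 7). No rescan of other elements needed.
Needs rescan: no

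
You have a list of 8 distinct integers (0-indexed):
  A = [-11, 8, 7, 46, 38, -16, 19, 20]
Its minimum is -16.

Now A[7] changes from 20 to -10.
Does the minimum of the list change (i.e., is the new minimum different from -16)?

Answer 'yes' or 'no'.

Answer: no

Derivation:
Old min = -16
Change: A[7] 20 -> -10
Changed element was NOT the min; min changes only if -10 < -16.
New min = -16; changed? no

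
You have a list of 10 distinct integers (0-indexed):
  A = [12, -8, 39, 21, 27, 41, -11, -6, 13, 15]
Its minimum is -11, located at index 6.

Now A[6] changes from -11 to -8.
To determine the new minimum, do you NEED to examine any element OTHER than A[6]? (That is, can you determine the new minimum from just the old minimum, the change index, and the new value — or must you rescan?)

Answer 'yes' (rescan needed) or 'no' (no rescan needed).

Answer: yes

Derivation:
Old min = -11 at index 6
Change at index 6: -11 -> -8
Index 6 WAS the min and new value -8 > old min -11. Must rescan other elements to find the new min.
Needs rescan: yes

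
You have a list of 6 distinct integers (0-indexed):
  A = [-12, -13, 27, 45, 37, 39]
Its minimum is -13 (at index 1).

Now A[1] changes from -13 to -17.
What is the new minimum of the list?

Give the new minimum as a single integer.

Old min = -13 (at index 1)
Change: A[1] -13 -> -17
Changed element WAS the min. Need to check: is -17 still <= all others?
  Min of remaining elements: -12
  New min = min(-17, -12) = -17

Answer: -17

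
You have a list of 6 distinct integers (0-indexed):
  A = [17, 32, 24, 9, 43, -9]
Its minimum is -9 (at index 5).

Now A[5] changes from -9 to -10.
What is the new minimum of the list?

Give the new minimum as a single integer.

Answer: -10

Derivation:
Old min = -9 (at index 5)
Change: A[5] -9 -> -10
Changed element WAS the min. Need to check: is -10 still <= all others?
  Min of remaining elements: 9
  New min = min(-10, 9) = -10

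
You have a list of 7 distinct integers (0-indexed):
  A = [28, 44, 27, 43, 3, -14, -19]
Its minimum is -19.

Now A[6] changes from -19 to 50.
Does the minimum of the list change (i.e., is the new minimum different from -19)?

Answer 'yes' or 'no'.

Old min = -19
Change: A[6] -19 -> 50
Changed element was the min; new min must be rechecked.
New min = -14; changed? yes

Answer: yes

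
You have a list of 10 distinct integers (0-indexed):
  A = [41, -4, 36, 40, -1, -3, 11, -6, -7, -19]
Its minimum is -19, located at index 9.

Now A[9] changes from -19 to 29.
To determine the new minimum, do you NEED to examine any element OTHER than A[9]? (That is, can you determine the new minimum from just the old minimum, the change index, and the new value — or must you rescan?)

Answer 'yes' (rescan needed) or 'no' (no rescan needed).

Old min = -19 at index 9
Change at index 9: -19 -> 29
Index 9 WAS the min and new value 29 > old min -19. Must rescan other elements to find the new min.
Needs rescan: yes

Answer: yes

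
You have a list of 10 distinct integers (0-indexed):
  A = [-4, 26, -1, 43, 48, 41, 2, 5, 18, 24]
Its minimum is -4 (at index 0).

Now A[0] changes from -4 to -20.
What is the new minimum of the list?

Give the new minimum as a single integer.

Answer: -20

Derivation:
Old min = -4 (at index 0)
Change: A[0] -4 -> -20
Changed element WAS the min. Need to check: is -20 still <= all others?
  Min of remaining elements: -1
  New min = min(-20, -1) = -20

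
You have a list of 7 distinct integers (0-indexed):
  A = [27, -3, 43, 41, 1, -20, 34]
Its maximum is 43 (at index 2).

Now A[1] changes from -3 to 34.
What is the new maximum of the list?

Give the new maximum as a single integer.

Answer: 43

Derivation:
Old max = 43 (at index 2)
Change: A[1] -3 -> 34
Changed element was NOT the old max.
  New max = max(old_max, new_val) = max(43, 34) = 43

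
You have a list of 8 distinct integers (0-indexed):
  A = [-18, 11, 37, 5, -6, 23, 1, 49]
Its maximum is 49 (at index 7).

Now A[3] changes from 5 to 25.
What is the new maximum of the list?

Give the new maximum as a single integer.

Old max = 49 (at index 7)
Change: A[3] 5 -> 25
Changed element was NOT the old max.
  New max = max(old_max, new_val) = max(49, 25) = 49

Answer: 49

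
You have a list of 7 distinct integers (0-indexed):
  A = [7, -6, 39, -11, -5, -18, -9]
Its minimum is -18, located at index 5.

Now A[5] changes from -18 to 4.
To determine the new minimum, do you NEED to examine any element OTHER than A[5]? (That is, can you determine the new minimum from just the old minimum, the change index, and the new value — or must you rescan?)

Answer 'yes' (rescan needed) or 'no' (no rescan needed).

Old min = -18 at index 5
Change at index 5: -18 -> 4
Index 5 WAS the min and new value 4 > old min -18. Must rescan other elements to find the new min.
Needs rescan: yes

Answer: yes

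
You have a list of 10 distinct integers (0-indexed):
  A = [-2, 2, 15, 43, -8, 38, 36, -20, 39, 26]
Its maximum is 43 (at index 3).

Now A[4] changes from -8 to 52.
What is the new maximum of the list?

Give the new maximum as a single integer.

Old max = 43 (at index 3)
Change: A[4] -8 -> 52
Changed element was NOT the old max.
  New max = max(old_max, new_val) = max(43, 52) = 52

Answer: 52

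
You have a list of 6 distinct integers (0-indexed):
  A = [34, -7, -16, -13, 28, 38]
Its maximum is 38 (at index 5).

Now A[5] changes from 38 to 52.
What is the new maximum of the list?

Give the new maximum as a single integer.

Old max = 38 (at index 5)
Change: A[5] 38 -> 52
Changed element WAS the max -> may need rescan.
  Max of remaining elements: 34
  New max = max(52, 34) = 52

Answer: 52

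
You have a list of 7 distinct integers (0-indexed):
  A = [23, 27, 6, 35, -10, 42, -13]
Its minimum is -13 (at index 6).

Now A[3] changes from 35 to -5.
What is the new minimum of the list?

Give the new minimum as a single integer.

Old min = -13 (at index 6)
Change: A[3] 35 -> -5
Changed element was NOT the old min.
  New min = min(old_min, new_val) = min(-13, -5) = -13

Answer: -13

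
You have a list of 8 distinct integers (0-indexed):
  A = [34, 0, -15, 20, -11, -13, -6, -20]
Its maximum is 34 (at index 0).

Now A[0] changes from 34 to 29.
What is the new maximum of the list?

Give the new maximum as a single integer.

Answer: 29

Derivation:
Old max = 34 (at index 0)
Change: A[0] 34 -> 29
Changed element WAS the max -> may need rescan.
  Max of remaining elements: 20
  New max = max(29, 20) = 29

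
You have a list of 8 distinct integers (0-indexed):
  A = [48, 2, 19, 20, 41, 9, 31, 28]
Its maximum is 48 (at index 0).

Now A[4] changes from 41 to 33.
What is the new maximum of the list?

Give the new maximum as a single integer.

Old max = 48 (at index 0)
Change: A[4] 41 -> 33
Changed element was NOT the old max.
  New max = max(old_max, new_val) = max(48, 33) = 48

Answer: 48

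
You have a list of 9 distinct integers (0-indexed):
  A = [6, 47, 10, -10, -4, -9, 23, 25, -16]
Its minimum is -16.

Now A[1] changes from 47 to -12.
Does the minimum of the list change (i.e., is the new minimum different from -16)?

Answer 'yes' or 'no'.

Answer: no

Derivation:
Old min = -16
Change: A[1] 47 -> -12
Changed element was NOT the min; min changes only if -12 < -16.
New min = -16; changed? no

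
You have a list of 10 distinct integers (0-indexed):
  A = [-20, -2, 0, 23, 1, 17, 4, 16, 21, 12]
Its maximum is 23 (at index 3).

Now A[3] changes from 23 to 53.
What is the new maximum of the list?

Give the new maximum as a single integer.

Old max = 23 (at index 3)
Change: A[3] 23 -> 53
Changed element WAS the max -> may need rescan.
  Max of remaining elements: 21
  New max = max(53, 21) = 53

Answer: 53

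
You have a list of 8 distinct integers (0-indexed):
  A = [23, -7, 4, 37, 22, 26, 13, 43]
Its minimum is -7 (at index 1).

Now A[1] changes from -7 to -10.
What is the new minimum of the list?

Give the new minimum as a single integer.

Answer: -10

Derivation:
Old min = -7 (at index 1)
Change: A[1] -7 -> -10
Changed element WAS the min. Need to check: is -10 still <= all others?
  Min of remaining elements: 4
  New min = min(-10, 4) = -10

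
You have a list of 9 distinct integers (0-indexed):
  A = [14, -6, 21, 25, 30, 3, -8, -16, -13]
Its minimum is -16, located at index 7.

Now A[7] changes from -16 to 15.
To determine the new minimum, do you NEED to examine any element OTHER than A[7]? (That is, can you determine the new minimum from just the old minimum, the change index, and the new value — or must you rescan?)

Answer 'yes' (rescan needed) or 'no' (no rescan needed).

Answer: yes

Derivation:
Old min = -16 at index 7
Change at index 7: -16 -> 15
Index 7 WAS the min and new value 15 > old min -16. Must rescan other elements to find the new min.
Needs rescan: yes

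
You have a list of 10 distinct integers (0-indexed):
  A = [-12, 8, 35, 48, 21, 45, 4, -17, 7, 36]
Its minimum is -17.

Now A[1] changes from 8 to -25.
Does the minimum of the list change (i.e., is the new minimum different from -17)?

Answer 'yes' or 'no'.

Old min = -17
Change: A[1] 8 -> -25
Changed element was NOT the min; min changes only if -25 < -17.
New min = -25; changed? yes

Answer: yes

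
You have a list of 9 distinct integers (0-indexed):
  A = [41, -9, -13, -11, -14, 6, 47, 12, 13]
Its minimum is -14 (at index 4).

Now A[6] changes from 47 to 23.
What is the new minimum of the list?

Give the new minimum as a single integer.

Old min = -14 (at index 4)
Change: A[6] 47 -> 23
Changed element was NOT the old min.
  New min = min(old_min, new_val) = min(-14, 23) = -14

Answer: -14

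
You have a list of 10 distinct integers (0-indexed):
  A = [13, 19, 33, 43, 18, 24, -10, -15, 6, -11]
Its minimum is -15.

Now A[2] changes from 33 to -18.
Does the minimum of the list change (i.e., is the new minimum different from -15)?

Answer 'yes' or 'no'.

Old min = -15
Change: A[2] 33 -> -18
Changed element was NOT the min; min changes only if -18 < -15.
New min = -18; changed? yes

Answer: yes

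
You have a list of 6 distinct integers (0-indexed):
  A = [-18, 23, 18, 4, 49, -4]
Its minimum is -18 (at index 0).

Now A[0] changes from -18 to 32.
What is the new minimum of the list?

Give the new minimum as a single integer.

Old min = -18 (at index 0)
Change: A[0] -18 -> 32
Changed element WAS the min. Need to check: is 32 still <= all others?
  Min of remaining elements: -4
  New min = min(32, -4) = -4

Answer: -4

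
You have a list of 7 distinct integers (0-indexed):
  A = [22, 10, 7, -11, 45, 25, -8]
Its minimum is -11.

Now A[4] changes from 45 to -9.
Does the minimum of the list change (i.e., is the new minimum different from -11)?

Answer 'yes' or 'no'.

Answer: no

Derivation:
Old min = -11
Change: A[4] 45 -> -9
Changed element was NOT the min; min changes only if -9 < -11.
New min = -11; changed? no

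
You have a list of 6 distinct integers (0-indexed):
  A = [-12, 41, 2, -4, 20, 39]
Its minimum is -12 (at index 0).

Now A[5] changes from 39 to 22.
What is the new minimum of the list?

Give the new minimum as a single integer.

Old min = -12 (at index 0)
Change: A[5] 39 -> 22
Changed element was NOT the old min.
  New min = min(old_min, new_val) = min(-12, 22) = -12

Answer: -12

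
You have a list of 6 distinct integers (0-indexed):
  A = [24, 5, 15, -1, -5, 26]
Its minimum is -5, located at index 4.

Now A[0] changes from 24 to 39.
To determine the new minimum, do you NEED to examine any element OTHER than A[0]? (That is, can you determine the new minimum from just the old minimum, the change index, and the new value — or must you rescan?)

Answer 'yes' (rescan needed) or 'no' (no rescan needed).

Old min = -5 at index 4
Change at index 0: 24 -> 39
Index 0 was NOT the min. New min = min(-5, 39). No rescan of other elements needed.
Needs rescan: no

Answer: no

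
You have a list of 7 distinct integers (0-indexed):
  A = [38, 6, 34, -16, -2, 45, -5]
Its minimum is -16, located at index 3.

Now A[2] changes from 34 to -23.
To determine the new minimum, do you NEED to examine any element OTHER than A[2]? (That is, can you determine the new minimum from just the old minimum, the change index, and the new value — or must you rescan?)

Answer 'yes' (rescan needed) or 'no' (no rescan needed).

Old min = -16 at index 3
Change at index 2: 34 -> -23
Index 2 was NOT the min. New min = min(-16, -23). No rescan of other elements needed.
Needs rescan: no

Answer: no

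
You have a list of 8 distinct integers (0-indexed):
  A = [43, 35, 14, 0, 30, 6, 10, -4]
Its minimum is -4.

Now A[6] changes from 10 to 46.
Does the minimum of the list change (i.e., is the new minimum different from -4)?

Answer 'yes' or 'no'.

Old min = -4
Change: A[6] 10 -> 46
Changed element was NOT the min; min changes only if 46 < -4.
New min = -4; changed? no

Answer: no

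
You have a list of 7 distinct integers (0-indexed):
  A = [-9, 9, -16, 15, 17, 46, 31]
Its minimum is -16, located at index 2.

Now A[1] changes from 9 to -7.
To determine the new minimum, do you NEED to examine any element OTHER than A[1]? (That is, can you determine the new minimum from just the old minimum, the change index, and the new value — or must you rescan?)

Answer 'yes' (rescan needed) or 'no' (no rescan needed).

Old min = -16 at index 2
Change at index 1: 9 -> -7
Index 1 was NOT the min. New min = min(-16, -7). No rescan of other elements needed.
Needs rescan: no

Answer: no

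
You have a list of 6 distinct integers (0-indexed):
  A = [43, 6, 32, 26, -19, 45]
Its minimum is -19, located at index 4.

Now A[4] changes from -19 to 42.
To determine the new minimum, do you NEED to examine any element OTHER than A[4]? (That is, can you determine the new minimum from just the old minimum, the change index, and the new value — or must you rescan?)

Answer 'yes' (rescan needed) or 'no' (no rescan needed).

Answer: yes

Derivation:
Old min = -19 at index 4
Change at index 4: -19 -> 42
Index 4 WAS the min and new value 42 > old min -19. Must rescan other elements to find the new min.
Needs rescan: yes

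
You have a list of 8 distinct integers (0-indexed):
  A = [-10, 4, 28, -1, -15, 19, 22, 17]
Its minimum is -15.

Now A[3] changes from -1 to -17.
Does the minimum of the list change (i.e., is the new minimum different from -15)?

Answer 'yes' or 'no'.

Old min = -15
Change: A[3] -1 -> -17
Changed element was NOT the min; min changes only if -17 < -15.
New min = -17; changed? yes

Answer: yes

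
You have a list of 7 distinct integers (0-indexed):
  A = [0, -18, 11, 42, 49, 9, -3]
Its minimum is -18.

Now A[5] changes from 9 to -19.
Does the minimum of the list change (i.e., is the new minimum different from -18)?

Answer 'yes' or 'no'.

Old min = -18
Change: A[5] 9 -> -19
Changed element was NOT the min; min changes only if -19 < -18.
New min = -19; changed? yes

Answer: yes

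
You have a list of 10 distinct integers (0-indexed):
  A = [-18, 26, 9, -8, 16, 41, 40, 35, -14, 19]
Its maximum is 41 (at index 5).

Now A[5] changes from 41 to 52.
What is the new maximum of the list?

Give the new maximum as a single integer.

Answer: 52

Derivation:
Old max = 41 (at index 5)
Change: A[5] 41 -> 52
Changed element WAS the max -> may need rescan.
  Max of remaining elements: 40
  New max = max(52, 40) = 52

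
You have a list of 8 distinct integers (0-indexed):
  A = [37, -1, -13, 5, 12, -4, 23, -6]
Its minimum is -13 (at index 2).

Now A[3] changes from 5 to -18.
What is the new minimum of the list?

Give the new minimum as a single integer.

Answer: -18

Derivation:
Old min = -13 (at index 2)
Change: A[3] 5 -> -18
Changed element was NOT the old min.
  New min = min(old_min, new_val) = min(-13, -18) = -18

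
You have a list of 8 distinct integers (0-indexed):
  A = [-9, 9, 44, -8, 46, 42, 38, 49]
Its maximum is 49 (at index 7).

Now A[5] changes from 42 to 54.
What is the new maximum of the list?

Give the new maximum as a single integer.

Answer: 54

Derivation:
Old max = 49 (at index 7)
Change: A[5] 42 -> 54
Changed element was NOT the old max.
  New max = max(old_max, new_val) = max(49, 54) = 54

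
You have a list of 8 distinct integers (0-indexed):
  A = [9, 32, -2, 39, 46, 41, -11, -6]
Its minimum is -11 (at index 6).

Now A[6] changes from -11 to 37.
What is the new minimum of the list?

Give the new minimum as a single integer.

Old min = -11 (at index 6)
Change: A[6] -11 -> 37
Changed element WAS the min. Need to check: is 37 still <= all others?
  Min of remaining elements: -6
  New min = min(37, -6) = -6

Answer: -6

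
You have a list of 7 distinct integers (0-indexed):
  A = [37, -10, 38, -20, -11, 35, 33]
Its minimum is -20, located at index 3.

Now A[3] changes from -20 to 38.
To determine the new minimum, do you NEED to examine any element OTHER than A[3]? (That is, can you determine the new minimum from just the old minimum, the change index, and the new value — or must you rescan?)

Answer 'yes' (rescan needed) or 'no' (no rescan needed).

Answer: yes

Derivation:
Old min = -20 at index 3
Change at index 3: -20 -> 38
Index 3 WAS the min and new value 38 > old min -20. Must rescan other elements to find the new min.
Needs rescan: yes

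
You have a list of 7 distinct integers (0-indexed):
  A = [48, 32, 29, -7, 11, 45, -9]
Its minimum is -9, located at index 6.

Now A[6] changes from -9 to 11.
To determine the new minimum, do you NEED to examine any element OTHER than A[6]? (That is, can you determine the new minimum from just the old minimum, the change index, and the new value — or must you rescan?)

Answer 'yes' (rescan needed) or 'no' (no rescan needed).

Old min = -9 at index 6
Change at index 6: -9 -> 11
Index 6 WAS the min and new value 11 > old min -9. Must rescan other elements to find the new min.
Needs rescan: yes

Answer: yes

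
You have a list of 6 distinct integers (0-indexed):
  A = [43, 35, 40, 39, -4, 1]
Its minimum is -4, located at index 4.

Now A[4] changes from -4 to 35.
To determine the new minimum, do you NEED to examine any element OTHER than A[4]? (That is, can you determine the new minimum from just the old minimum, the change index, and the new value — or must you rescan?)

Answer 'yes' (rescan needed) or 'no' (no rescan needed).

Old min = -4 at index 4
Change at index 4: -4 -> 35
Index 4 WAS the min and new value 35 > old min -4. Must rescan other elements to find the new min.
Needs rescan: yes

Answer: yes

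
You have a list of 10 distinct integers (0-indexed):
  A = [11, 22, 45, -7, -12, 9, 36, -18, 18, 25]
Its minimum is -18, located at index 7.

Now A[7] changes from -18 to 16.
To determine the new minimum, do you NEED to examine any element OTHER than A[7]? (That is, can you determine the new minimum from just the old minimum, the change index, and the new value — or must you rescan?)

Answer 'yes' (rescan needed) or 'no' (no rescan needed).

Answer: yes

Derivation:
Old min = -18 at index 7
Change at index 7: -18 -> 16
Index 7 WAS the min and new value 16 > old min -18. Must rescan other elements to find the new min.
Needs rescan: yes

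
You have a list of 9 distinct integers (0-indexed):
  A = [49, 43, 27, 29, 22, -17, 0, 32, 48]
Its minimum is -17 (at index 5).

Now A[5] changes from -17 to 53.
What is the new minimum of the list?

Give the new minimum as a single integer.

Old min = -17 (at index 5)
Change: A[5] -17 -> 53
Changed element WAS the min. Need to check: is 53 still <= all others?
  Min of remaining elements: 0
  New min = min(53, 0) = 0

Answer: 0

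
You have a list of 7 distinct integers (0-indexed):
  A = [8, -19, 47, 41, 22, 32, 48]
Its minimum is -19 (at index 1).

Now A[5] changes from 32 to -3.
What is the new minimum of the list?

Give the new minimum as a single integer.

Old min = -19 (at index 1)
Change: A[5] 32 -> -3
Changed element was NOT the old min.
  New min = min(old_min, new_val) = min(-19, -3) = -19

Answer: -19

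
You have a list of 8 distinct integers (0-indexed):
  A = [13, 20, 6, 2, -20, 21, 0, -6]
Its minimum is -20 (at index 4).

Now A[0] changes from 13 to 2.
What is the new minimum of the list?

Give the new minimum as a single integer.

Answer: -20

Derivation:
Old min = -20 (at index 4)
Change: A[0] 13 -> 2
Changed element was NOT the old min.
  New min = min(old_min, new_val) = min(-20, 2) = -20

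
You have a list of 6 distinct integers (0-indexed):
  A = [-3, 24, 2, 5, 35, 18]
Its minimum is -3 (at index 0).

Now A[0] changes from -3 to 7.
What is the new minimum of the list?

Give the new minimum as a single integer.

Answer: 2

Derivation:
Old min = -3 (at index 0)
Change: A[0] -3 -> 7
Changed element WAS the min. Need to check: is 7 still <= all others?
  Min of remaining elements: 2
  New min = min(7, 2) = 2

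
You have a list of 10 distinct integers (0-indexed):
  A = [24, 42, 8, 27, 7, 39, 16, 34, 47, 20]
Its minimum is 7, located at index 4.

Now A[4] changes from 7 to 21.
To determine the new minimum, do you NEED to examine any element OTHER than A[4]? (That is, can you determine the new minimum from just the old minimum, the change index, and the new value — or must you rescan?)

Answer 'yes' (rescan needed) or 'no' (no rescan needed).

Answer: yes

Derivation:
Old min = 7 at index 4
Change at index 4: 7 -> 21
Index 4 WAS the min and new value 21 > old min 7. Must rescan other elements to find the new min.
Needs rescan: yes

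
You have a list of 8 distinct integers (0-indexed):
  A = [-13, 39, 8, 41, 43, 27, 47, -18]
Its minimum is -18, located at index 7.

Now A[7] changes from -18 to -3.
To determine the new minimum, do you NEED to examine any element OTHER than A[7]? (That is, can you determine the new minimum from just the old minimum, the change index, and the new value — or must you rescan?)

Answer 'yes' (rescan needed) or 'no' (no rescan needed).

Answer: yes

Derivation:
Old min = -18 at index 7
Change at index 7: -18 -> -3
Index 7 WAS the min and new value -3 > old min -18. Must rescan other elements to find the new min.
Needs rescan: yes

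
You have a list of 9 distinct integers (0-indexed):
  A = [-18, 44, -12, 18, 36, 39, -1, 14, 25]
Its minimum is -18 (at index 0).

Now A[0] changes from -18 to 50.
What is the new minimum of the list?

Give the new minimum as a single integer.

Old min = -18 (at index 0)
Change: A[0] -18 -> 50
Changed element WAS the min. Need to check: is 50 still <= all others?
  Min of remaining elements: -12
  New min = min(50, -12) = -12

Answer: -12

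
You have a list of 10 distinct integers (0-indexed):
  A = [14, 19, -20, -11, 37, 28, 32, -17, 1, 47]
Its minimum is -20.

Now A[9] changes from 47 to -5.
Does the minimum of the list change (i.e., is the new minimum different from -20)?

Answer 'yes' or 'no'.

Old min = -20
Change: A[9] 47 -> -5
Changed element was NOT the min; min changes only if -5 < -20.
New min = -20; changed? no

Answer: no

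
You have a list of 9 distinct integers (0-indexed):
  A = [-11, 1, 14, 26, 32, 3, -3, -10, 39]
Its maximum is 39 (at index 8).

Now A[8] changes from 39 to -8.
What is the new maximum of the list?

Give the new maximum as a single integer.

Answer: 32

Derivation:
Old max = 39 (at index 8)
Change: A[8] 39 -> -8
Changed element WAS the max -> may need rescan.
  Max of remaining elements: 32
  New max = max(-8, 32) = 32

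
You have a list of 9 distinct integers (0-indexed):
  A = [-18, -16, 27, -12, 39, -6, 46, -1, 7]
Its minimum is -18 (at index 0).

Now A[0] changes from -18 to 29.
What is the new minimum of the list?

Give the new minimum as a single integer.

Answer: -16

Derivation:
Old min = -18 (at index 0)
Change: A[0] -18 -> 29
Changed element WAS the min. Need to check: is 29 still <= all others?
  Min of remaining elements: -16
  New min = min(29, -16) = -16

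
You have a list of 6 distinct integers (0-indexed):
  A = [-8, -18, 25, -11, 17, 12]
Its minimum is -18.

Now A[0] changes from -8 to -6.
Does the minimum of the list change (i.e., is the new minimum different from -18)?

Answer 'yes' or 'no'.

Old min = -18
Change: A[0] -8 -> -6
Changed element was NOT the min; min changes only if -6 < -18.
New min = -18; changed? no

Answer: no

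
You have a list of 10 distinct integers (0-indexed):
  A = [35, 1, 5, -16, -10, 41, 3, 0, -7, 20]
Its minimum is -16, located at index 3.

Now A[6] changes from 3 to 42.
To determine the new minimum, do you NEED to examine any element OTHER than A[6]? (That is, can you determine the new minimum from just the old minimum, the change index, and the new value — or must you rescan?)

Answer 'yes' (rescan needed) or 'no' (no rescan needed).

Old min = -16 at index 3
Change at index 6: 3 -> 42
Index 6 was NOT the min. New min = min(-16, 42). No rescan of other elements needed.
Needs rescan: no

Answer: no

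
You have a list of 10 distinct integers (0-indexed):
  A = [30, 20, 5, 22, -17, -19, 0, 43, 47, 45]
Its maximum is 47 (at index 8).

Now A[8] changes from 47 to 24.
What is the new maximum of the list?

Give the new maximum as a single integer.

Answer: 45

Derivation:
Old max = 47 (at index 8)
Change: A[8] 47 -> 24
Changed element WAS the max -> may need rescan.
  Max of remaining elements: 45
  New max = max(24, 45) = 45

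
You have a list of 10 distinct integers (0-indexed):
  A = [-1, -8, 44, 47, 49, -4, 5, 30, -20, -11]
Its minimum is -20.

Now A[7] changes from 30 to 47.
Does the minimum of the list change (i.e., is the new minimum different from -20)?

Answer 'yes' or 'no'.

Answer: no

Derivation:
Old min = -20
Change: A[7] 30 -> 47
Changed element was NOT the min; min changes only if 47 < -20.
New min = -20; changed? no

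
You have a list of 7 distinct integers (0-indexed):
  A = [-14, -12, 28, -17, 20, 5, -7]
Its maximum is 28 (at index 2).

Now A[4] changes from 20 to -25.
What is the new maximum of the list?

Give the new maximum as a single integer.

Old max = 28 (at index 2)
Change: A[4] 20 -> -25
Changed element was NOT the old max.
  New max = max(old_max, new_val) = max(28, -25) = 28

Answer: 28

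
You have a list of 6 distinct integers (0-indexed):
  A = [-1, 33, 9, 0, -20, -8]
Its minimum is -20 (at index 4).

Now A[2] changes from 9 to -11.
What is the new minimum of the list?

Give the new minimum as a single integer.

Old min = -20 (at index 4)
Change: A[2] 9 -> -11
Changed element was NOT the old min.
  New min = min(old_min, new_val) = min(-20, -11) = -20

Answer: -20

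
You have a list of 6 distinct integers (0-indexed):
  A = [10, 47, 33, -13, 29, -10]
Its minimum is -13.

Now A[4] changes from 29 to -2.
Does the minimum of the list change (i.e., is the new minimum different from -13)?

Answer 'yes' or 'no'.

Answer: no

Derivation:
Old min = -13
Change: A[4] 29 -> -2
Changed element was NOT the min; min changes only if -2 < -13.
New min = -13; changed? no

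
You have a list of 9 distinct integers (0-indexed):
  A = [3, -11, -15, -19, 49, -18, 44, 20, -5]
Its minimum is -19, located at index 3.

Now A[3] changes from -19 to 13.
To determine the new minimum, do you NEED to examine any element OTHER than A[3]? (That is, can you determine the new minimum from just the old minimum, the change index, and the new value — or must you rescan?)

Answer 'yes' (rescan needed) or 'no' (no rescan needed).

Old min = -19 at index 3
Change at index 3: -19 -> 13
Index 3 WAS the min and new value 13 > old min -19. Must rescan other elements to find the new min.
Needs rescan: yes

Answer: yes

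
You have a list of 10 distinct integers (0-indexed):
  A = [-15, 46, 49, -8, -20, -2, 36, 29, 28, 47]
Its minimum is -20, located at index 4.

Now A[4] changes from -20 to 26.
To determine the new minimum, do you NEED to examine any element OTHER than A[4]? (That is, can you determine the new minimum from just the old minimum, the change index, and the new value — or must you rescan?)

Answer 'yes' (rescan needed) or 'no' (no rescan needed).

Old min = -20 at index 4
Change at index 4: -20 -> 26
Index 4 WAS the min and new value 26 > old min -20. Must rescan other elements to find the new min.
Needs rescan: yes

Answer: yes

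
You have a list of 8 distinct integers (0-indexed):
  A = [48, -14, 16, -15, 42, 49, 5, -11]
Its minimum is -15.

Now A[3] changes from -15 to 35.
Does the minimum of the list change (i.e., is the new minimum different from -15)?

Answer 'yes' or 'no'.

Old min = -15
Change: A[3] -15 -> 35
Changed element was the min; new min must be rechecked.
New min = -14; changed? yes

Answer: yes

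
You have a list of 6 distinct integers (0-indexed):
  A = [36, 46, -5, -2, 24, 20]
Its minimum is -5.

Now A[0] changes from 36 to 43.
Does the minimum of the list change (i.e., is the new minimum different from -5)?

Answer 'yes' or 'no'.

Old min = -5
Change: A[0] 36 -> 43
Changed element was NOT the min; min changes only if 43 < -5.
New min = -5; changed? no

Answer: no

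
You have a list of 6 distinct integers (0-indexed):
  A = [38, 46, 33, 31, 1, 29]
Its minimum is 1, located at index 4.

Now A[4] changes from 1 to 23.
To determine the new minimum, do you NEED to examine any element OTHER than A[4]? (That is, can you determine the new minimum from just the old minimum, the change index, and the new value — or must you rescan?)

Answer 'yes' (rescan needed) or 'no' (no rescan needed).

Answer: yes

Derivation:
Old min = 1 at index 4
Change at index 4: 1 -> 23
Index 4 WAS the min and new value 23 > old min 1. Must rescan other elements to find the new min.
Needs rescan: yes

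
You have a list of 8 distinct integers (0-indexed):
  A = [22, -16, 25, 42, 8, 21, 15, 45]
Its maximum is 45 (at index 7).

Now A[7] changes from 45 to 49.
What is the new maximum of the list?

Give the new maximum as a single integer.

Old max = 45 (at index 7)
Change: A[7] 45 -> 49
Changed element WAS the max -> may need rescan.
  Max of remaining elements: 42
  New max = max(49, 42) = 49

Answer: 49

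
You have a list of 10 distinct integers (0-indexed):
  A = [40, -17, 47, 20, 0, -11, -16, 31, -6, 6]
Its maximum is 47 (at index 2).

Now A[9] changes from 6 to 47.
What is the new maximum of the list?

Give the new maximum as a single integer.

Answer: 47

Derivation:
Old max = 47 (at index 2)
Change: A[9] 6 -> 47
Changed element was NOT the old max.
  New max = max(old_max, new_val) = max(47, 47) = 47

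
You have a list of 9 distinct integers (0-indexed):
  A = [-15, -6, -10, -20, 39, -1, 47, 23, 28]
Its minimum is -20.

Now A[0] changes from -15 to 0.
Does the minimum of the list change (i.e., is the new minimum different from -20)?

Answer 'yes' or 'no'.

Answer: no

Derivation:
Old min = -20
Change: A[0] -15 -> 0
Changed element was NOT the min; min changes only if 0 < -20.
New min = -20; changed? no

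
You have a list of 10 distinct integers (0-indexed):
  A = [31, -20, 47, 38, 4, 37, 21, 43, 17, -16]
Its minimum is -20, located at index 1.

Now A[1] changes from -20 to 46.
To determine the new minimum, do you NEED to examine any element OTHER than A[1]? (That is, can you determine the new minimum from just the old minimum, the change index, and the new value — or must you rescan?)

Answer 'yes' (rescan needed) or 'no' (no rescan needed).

Old min = -20 at index 1
Change at index 1: -20 -> 46
Index 1 WAS the min and new value 46 > old min -20. Must rescan other elements to find the new min.
Needs rescan: yes

Answer: yes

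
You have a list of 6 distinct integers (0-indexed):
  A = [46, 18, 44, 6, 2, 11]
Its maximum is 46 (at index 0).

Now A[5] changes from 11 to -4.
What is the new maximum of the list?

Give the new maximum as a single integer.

Old max = 46 (at index 0)
Change: A[5] 11 -> -4
Changed element was NOT the old max.
  New max = max(old_max, new_val) = max(46, -4) = 46

Answer: 46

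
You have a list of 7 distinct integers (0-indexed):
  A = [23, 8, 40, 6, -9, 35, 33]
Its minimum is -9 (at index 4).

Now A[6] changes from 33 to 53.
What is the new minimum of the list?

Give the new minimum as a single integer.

Old min = -9 (at index 4)
Change: A[6] 33 -> 53
Changed element was NOT the old min.
  New min = min(old_min, new_val) = min(-9, 53) = -9

Answer: -9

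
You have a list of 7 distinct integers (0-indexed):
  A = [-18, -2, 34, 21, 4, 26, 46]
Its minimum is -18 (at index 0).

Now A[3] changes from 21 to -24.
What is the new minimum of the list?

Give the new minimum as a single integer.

Answer: -24

Derivation:
Old min = -18 (at index 0)
Change: A[3] 21 -> -24
Changed element was NOT the old min.
  New min = min(old_min, new_val) = min(-18, -24) = -24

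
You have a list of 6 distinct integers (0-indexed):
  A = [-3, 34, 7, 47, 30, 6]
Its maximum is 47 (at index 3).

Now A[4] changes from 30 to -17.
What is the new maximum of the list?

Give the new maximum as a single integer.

Old max = 47 (at index 3)
Change: A[4] 30 -> -17
Changed element was NOT the old max.
  New max = max(old_max, new_val) = max(47, -17) = 47

Answer: 47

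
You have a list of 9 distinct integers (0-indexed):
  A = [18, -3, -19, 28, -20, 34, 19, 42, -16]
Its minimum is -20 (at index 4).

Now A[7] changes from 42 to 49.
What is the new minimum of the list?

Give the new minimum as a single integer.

Old min = -20 (at index 4)
Change: A[7] 42 -> 49
Changed element was NOT the old min.
  New min = min(old_min, new_val) = min(-20, 49) = -20

Answer: -20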